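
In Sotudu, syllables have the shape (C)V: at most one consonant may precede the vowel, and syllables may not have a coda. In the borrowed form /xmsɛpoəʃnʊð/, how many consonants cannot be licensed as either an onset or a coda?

Syllabifying with onset maximization leaves /x/, /m/, /ʃ/, /ð/ stranded (no codas are permitted; onsets are limited to one consonant).

4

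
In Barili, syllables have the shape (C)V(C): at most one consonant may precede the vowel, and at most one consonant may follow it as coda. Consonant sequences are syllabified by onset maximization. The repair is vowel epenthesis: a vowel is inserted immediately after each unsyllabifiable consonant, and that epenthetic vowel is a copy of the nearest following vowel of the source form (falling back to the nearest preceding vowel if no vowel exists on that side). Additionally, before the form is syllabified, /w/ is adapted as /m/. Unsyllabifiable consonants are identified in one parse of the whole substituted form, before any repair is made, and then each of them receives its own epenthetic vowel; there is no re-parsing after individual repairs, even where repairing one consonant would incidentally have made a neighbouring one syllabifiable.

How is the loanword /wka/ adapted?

maka

Substitution: /w/ → /m/, giving /mka/.
Syllabifying with onset maximization leaves /m/ stranded (at most one coda consonant is licensed; onsets are limited to one consonant).
Inserting the epenthetic vowel yields /m/ → /ma/.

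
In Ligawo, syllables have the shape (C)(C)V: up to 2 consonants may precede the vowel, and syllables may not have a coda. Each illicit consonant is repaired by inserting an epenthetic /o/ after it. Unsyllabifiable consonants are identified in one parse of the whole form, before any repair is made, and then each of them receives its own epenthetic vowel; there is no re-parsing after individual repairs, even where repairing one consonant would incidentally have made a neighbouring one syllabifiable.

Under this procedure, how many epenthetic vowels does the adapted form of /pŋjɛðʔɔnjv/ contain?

4

The unsyllabifiable consonants are /p/, /n/, /j/, /v/; each receives one epenthetic vowel.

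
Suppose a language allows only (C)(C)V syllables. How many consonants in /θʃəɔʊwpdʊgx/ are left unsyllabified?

3

The consonants /w/, /g/, /x/ cannot be parsed into a legal (C)(C)V syllable (no codas are permitted; onsets may contain at most 2 consonants).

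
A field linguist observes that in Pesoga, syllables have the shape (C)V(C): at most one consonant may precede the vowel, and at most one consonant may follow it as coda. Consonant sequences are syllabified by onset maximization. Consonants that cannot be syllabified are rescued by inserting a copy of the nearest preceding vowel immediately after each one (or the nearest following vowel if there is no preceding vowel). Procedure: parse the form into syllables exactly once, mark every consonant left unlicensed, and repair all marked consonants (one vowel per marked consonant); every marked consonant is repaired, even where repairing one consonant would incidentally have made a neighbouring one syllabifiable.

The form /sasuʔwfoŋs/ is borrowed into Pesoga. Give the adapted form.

sasuʔwufoŋso

Syllabifying with onset maximization leaves /w/, /s/ stranded (at most one coda consonant is licensed; onsets are limited to one consonant).
Epenthesis after each stranded consonant: /w/ → /wu/, /s/ → /so/.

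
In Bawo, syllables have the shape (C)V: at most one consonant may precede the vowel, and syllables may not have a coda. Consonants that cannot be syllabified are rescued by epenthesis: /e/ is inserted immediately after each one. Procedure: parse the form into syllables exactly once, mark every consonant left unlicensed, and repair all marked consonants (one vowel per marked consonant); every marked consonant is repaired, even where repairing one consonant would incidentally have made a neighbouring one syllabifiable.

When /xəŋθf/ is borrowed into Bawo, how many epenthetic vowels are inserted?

The unsyllabifiable consonants are /ŋ/, /θ/, /f/; each receives one epenthetic vowel.

3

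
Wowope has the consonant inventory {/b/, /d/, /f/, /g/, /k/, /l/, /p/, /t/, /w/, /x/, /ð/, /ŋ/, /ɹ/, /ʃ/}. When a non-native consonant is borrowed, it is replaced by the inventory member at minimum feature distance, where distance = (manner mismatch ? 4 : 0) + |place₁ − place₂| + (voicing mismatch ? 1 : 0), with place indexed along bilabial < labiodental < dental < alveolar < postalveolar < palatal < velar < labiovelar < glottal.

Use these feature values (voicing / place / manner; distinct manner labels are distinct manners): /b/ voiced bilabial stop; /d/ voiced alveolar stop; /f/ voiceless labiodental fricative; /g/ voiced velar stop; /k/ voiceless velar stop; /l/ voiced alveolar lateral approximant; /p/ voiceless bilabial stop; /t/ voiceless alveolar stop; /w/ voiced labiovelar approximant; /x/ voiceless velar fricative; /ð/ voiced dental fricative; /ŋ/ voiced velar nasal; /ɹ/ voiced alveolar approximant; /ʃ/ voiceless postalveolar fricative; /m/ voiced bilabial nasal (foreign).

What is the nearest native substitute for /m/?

b

/b/ is closest: manner differs (nasal→stop, +4), place distance 0 (bilabial→bilabial), same voicing; total 4. Next closest is /p/ at distance 5.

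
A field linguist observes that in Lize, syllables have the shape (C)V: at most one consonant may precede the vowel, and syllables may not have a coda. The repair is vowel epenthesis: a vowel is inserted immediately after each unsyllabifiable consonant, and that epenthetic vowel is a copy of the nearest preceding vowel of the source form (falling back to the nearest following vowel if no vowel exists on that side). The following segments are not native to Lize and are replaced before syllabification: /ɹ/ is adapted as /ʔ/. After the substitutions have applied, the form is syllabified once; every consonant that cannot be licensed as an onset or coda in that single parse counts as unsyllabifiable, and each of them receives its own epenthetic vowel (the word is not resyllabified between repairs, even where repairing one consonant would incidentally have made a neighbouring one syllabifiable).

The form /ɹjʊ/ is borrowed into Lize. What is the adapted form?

Substitution: /ɹ/ → /ʔ/, giving /ʔjʊ/.
The consonants /ʔ/ cannot be parsed into a legal (C)V syllable (no codas are permitted; onsets are limited to one consonant).
Epenthesis after each stranded consonant: /ʔ/ → /ʔʊ/.

ʔʊjʊ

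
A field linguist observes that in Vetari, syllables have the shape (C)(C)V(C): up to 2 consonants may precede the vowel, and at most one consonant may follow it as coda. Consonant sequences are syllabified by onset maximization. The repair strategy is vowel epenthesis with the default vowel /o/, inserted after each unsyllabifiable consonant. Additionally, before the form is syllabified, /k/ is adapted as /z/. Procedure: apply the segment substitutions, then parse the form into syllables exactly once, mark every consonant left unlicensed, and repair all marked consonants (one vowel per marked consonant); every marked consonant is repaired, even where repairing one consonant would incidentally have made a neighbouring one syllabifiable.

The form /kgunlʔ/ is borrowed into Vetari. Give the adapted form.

Substitution: /k/ → /z/, giving /zgunlʔ/.
The consonants /l/, /ʔ/ cannot be parsed into a legal (C)(C)V(C) syllable (at most one coda consonant is licensed; onsets may contain at most 2 consonants).
Epenthesis after each stranded consonant: /l/ → /lo/, /ʔ/ → /ʔo/.

zgunloʔo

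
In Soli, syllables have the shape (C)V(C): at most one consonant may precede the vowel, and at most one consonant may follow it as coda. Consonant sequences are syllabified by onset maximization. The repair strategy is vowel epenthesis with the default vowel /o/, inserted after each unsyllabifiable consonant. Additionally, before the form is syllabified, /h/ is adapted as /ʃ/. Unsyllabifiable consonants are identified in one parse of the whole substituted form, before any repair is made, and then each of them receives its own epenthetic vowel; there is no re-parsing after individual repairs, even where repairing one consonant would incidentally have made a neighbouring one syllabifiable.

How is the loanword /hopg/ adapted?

Substitution: /h/ → /ʃ/, giving /ʃopg/.
Syllabifying with onset maximization leaves /g/ stranded (at most one coda consonant is licensed; onsets are limited to one consonant).
Inserting the epenthetic vowel yields /g/ → /go/.

ʃopgo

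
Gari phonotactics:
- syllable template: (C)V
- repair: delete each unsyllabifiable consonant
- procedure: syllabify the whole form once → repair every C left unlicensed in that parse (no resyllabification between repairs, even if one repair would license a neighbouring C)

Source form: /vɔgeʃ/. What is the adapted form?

Under (C)V, the unsyllabifiable consonants are /ʃ/ (no codas are permitted; onsets are limited to one consonant).
Deleting the stranded consonants removes /ʃ/.

vɔge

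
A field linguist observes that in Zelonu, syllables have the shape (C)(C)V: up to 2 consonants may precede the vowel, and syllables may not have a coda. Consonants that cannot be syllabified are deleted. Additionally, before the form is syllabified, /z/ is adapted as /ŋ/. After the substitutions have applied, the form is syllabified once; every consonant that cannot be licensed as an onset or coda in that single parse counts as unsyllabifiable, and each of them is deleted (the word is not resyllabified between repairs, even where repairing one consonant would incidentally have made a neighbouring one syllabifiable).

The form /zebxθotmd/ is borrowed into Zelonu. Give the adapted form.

ŋexθo

Substitution: /z/ → /ŋ/, giving /ŋebxθotmd/.
The consonants /b/, /t/, /m/, /d/ cannot be parsed into a legal (C)(C)V syllable (no codas are permitted; onsets may contain at most 2 consonants).
Deleting the stranded consonants removes /b/, /t/, /m/, /d/.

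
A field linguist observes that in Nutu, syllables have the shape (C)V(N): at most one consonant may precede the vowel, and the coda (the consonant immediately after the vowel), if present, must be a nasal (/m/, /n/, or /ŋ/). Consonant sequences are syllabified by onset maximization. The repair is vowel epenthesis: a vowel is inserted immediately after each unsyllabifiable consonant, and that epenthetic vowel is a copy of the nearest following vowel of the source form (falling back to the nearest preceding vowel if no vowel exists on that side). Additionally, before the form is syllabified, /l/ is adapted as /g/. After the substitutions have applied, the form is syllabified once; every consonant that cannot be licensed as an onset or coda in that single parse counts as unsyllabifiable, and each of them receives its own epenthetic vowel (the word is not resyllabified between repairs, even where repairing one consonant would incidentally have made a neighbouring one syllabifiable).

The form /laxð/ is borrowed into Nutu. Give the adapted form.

gaxaða

Substitution: /l/ → /g/, giving /gaxð/.
The consonants /x/, /ð/ cannot be parsed into a legal (C)V(N) syllable (only a nasal (/m/, /n/, or /ŋ/) is licensed in coda position; onsets are limited to one consonant).
Each unlicensed consonant becomes the onset of a new syllable: /x/ → /xa/, /ð/ → /ða/.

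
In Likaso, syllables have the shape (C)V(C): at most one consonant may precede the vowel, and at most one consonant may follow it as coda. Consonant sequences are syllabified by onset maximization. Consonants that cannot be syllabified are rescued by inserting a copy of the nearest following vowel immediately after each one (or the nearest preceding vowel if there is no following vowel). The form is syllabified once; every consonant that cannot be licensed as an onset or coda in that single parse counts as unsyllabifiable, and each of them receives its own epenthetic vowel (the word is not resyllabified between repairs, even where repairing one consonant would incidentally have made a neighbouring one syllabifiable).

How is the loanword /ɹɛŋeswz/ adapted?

ɹɛŋesweze

The consonants /w/, /z/ cannot be parsed into a legal (C)V(C) syllable (at most one coda consonant is licensed; onsets are limited to one consonant).
Each unlicensed consonant becomes the onset of a new syllable: /w/ → /we/, /z/ → /ze/.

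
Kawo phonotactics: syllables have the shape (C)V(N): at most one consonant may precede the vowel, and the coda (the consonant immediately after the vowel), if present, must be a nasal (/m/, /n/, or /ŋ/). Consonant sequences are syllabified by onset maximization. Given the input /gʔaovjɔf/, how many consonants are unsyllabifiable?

The consonants /g/, /v/, /f/ cannot be parsed into a legal (C)V(N) syllable (only a nasal (/m/, /n/, or /ŋ/) is licensed in coda position; onsets are limited to one consonant).

3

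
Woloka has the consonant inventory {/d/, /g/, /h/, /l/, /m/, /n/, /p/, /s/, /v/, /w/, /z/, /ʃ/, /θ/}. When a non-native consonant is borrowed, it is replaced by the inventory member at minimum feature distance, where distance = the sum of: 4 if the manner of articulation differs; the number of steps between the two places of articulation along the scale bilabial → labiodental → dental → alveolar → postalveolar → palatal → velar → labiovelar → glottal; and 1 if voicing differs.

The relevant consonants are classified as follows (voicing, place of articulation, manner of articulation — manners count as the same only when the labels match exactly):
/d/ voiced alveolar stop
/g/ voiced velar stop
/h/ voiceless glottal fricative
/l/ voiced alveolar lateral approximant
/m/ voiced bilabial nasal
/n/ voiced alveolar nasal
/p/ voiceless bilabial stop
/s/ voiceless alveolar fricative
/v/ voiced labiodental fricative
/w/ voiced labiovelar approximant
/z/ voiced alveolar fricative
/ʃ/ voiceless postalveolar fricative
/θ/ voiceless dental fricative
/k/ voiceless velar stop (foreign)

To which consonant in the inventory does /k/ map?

g

/g/ is closest: same manner (stop), place distance 0 (velar→velar), voicing differs (+1); total 1. Next closest is /d/ at distance 4.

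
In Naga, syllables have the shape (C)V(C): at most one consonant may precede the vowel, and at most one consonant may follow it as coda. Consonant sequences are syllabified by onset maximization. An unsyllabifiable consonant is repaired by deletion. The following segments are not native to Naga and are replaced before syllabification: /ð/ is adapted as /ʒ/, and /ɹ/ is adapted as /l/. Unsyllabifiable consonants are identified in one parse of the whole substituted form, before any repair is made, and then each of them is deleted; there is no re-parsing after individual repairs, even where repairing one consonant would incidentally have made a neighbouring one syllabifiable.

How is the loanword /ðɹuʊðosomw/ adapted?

Substitution: /ð/ → /ʒ/, /ɹ/ → /l/, giving /ʒluʊʒosomw/.
Under (C)V(C), the unsyllabifiable consonants are /ʒ/, /w/ (at most one coda consonant is licensed; onsets are limited to one consonant).
Deleting the stranded consonants removes /ʒ/, /w/.

luʊʒosom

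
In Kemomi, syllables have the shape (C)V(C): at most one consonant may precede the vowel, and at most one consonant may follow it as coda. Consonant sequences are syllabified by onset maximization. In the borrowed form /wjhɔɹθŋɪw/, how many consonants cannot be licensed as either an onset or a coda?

3

The consonants /w/, /j/, /θ/ cannot be parsed into a legal (C)V(C) syllable (at most one coda consonant is licensed; onsets are limited to one consonant).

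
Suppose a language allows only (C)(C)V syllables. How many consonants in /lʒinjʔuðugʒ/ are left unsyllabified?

The consonants /n/, /g/, /ʒ/ cannot be parsed into a legal (C)(C)V syllable (no codas are permitted; onsets may contain at most 2 consonants).

3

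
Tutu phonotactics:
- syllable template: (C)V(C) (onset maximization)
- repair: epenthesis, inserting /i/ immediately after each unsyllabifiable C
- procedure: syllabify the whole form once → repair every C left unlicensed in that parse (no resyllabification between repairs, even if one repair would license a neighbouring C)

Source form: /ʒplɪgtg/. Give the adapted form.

ʒipilɪgtigi

Syllabifying with onset maximization leaves /ʒ/, /p/, /t/, /g/ stranded (at most one coda consonant is licensed; onsets are limited to one consonant).
Each unlicensed consonant becomes the onset of a new syllable: /ʒ/ → /ʒi/, /p/ → /pi/, /t/ → /ti/, /g/ → /gi/.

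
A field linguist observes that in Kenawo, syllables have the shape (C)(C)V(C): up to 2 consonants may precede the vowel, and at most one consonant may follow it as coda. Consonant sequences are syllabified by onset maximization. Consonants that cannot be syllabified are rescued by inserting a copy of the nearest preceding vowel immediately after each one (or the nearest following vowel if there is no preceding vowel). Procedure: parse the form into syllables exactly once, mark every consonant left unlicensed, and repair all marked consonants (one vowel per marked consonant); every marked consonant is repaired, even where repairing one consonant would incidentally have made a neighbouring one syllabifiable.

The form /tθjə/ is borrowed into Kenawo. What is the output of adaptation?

təθjə

Syllabifying with onset maximization leaves /t/ stranded (at most one coda consonant is licensed; onsets may contain at most 2 consonants).
Inserting the epenthetic vowel yields /t/ → /tə/.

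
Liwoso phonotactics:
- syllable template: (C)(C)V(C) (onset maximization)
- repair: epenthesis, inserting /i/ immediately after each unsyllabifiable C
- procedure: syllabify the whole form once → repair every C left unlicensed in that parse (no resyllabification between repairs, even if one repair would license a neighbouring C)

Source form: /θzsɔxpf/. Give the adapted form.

θizsɔxpifi

Syllabifying with onset maximization leaves /θ/, /p/, /f/ stranded (at most one coda consonant is licensed; onsets may contain at most 2 consonants).
Epenthesis after each stranded consonant: /θ/ → /θi/, /p/ → /pi/, /f/ → /fi/.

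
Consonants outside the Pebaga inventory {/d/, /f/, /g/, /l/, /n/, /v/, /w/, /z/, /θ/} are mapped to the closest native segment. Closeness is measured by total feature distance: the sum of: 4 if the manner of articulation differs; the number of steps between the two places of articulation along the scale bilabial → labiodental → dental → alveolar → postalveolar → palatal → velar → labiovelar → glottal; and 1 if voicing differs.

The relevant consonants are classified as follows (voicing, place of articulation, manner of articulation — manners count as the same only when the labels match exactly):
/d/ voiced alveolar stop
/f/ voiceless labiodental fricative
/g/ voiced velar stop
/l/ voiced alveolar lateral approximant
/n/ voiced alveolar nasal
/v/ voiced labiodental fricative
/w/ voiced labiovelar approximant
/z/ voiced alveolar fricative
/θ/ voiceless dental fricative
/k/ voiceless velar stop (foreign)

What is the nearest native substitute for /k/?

g

/g/ is closest: same manner (stop), place distance 0 (velar→velar), voicing differs (+1); total 1. Next closest is /d/ at distance 4.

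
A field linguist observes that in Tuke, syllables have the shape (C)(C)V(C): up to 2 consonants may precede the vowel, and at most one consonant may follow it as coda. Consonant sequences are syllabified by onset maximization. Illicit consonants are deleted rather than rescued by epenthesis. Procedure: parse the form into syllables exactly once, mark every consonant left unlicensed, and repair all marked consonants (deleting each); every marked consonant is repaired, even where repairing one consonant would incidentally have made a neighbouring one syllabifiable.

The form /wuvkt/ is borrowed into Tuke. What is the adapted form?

The consonants /k/, /t/ cannot be parsed into a legal (C)(C)V(C) syllable (at most one coda consonant is licensed; onsets may contain at most 2 consonants).
Deleting the stranded consonants removes /k/, /t/.

wuv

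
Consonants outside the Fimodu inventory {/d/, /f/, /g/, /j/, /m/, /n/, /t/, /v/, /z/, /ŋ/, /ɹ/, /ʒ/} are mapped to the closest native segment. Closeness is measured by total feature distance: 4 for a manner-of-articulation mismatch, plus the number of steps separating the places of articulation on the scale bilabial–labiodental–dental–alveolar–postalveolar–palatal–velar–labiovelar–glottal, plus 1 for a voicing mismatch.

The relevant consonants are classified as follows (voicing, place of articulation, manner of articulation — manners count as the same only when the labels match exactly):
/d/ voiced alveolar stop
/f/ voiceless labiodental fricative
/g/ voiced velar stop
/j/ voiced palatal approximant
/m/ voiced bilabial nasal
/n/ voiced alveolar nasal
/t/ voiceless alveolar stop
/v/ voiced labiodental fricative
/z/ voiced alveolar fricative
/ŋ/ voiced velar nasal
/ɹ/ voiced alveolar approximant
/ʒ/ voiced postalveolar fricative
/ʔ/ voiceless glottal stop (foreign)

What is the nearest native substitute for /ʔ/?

/g/ is closest: same manner (stop), place distance 2 (glottal→velar), voicing differs (+1); total 3. Next closest is /t/ at distance 5.

g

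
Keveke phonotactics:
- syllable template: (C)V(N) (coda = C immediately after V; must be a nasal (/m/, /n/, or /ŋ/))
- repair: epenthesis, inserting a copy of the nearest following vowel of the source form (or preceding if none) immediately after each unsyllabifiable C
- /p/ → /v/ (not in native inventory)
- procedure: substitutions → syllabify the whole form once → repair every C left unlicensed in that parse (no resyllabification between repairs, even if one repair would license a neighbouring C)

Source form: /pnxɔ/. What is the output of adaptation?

Substitution: /p/ → /v/, giving /vnxɔ/.
Under (C)V(N), the unsyllabifiable consonants are /v/, /n/ (only a nasal (/m/, /n/, or /ŋ/) is licensed in coda position; onsets are limited to one consonant).
Epenthesis after each stranded consonant: /v/ → /vɔ/, /n/ → /nɔ/.

vɔnɔxɔ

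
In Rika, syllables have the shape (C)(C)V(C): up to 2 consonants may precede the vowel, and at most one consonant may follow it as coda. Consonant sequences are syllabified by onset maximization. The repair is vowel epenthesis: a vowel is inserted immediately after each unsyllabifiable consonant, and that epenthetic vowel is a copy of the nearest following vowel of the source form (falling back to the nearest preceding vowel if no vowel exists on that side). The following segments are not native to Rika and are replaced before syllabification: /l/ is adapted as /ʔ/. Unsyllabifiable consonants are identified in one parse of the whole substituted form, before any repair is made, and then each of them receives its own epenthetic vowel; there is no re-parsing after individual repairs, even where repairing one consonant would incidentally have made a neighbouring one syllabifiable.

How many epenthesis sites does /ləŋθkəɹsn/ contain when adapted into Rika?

2

After substitution the input is /ʔəŋθkəɹsn/.
The unsyllabifiable consonants are /s/, /n/; each receives one epenthetic vowel.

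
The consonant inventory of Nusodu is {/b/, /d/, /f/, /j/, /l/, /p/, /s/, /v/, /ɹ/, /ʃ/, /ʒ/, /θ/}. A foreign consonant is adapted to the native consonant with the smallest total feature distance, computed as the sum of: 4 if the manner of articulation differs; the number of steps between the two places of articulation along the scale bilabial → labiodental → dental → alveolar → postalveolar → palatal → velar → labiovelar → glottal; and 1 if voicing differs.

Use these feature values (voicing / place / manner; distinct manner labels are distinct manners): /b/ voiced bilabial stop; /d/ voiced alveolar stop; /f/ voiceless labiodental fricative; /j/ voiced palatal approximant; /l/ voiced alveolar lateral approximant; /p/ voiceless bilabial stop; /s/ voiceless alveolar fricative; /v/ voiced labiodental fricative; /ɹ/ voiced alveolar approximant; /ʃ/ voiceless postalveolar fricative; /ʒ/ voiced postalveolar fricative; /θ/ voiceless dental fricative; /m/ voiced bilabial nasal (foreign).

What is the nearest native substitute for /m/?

b

/b/ is closest: manner differs (nasal→stop, +4), place distance 0 (bilabial→bilabial), same voicing; total 4. Next closest is /p/ at distance 5.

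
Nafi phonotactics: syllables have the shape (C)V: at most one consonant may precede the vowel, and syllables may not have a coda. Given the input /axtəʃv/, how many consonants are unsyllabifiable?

Under (C)V, the unsyllabifiable consonants are /x/, /ʃ/, /v/ (no codas are permitted; onsets are limited to one consonant).

3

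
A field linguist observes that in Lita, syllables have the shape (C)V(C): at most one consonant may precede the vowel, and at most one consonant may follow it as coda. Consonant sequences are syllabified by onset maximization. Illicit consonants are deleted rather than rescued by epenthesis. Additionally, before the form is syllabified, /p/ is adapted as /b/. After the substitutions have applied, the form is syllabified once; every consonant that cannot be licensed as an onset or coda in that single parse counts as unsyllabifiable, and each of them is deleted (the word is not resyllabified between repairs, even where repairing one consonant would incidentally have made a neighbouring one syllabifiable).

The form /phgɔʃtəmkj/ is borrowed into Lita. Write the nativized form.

gɔʃtəm

Substitution: /p/ → /b/, giving /bhgɔʃtəmkj/.
Syllabifying with onset maximization leaves /b/, /h/, /k/, /j/ stranded (at most one coda consonant is licensed; onsets are limited to one consonant).
Deleting the stranded consonants removes /b/, /h/, /k/, /j/.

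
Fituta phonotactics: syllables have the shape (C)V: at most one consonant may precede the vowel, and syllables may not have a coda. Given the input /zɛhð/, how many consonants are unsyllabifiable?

2

Under (C)V, the unsyllabifiable consonants are /h/, /ð/ (no codas are permitted; onsets are limited to one consonant).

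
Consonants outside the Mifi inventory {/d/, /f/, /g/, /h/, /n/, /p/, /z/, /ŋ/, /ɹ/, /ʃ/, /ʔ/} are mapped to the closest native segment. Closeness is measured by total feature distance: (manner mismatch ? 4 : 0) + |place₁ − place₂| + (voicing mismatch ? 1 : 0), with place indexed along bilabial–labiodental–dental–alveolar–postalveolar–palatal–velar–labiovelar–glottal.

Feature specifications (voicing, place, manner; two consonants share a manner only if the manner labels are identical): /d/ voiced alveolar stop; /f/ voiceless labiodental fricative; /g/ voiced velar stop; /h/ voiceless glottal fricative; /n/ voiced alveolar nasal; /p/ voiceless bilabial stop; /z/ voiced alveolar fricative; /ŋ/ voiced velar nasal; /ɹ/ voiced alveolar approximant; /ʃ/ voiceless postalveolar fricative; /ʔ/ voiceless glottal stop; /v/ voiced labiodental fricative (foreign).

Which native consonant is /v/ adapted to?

/f/ is closest: same manner (fricative), place distance 0 (labiodental→labiodental), voicing differs (+1); total 1. Next closest is /z/ at distance 2.

f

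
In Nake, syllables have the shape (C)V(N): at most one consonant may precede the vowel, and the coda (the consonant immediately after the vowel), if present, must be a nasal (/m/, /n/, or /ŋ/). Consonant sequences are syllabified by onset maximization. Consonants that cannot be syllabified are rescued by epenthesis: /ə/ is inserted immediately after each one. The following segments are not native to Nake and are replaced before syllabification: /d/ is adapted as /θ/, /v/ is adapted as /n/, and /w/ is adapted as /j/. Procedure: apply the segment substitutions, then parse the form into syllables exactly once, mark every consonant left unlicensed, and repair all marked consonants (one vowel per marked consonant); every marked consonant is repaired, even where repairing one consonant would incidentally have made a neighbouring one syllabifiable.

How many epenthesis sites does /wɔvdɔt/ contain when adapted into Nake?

1

After substitution the input is /jɔnθɔt/.
The unsyllabifiable consonants are /t/; each receives one epenthetic vowel.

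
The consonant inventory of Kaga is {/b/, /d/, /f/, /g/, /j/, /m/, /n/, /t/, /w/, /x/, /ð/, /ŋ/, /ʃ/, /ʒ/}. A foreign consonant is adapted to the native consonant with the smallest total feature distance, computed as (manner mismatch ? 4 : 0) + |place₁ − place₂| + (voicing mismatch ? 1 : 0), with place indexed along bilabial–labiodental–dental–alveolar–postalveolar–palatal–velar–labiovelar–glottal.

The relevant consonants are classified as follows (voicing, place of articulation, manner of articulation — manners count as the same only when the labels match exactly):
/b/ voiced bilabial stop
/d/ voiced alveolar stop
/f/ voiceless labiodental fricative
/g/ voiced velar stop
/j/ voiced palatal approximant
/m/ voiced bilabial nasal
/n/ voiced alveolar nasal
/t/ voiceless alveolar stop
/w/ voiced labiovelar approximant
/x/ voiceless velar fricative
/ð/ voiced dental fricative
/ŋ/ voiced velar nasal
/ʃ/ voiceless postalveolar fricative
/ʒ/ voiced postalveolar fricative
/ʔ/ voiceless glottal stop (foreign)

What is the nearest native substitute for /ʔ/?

/g/ is closest: same manner (stop), place distance 2 (glottal→velar), voicing differs (+1); total 3. Next closest is /t/ at distance 5.

g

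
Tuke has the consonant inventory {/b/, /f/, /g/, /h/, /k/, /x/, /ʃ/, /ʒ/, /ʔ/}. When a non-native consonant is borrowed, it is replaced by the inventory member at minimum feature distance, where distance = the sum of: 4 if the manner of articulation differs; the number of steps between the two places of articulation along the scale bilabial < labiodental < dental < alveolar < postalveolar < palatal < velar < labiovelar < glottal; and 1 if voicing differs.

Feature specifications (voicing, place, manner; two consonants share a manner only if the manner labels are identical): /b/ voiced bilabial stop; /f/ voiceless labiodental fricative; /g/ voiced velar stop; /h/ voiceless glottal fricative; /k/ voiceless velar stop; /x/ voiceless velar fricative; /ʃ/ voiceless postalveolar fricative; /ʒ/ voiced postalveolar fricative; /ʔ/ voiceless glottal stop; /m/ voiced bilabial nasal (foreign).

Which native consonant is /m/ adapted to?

b

/b/ is closest: manner differs (nasal→stop, +4), place distance 0 (bilabial→bilabial), same voicing; total 4. Next closest is /f/ at distance 6.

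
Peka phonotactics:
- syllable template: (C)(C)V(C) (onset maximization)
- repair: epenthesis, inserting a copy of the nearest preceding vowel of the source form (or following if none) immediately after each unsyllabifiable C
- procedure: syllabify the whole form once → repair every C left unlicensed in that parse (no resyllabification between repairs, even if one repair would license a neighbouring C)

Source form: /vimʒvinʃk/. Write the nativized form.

Under (C)(C)V(C), the unsyllabifiable consonants are /ʃ/, /k/ (at most one coda consonant is licensed; onsets may contain at most 2 consonants).
Inserting the epenthetic vowel yields /ʃ/ → /ʃi/, /k/ → /ki/.

vimʒvinʃiki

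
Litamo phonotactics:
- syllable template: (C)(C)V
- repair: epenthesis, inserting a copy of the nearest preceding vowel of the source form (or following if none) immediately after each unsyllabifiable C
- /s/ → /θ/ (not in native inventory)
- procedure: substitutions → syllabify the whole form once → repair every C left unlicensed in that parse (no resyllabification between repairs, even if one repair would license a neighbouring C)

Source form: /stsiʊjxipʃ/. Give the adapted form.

θitθiʊjxipiʃi

Substitution: /s/ → /θ/, giving /θtθiʊjxipʃ/.
Under (C)(C)V, the unsyllabifiable consonants are /θ/, /p/, /ʃ/ (no codas are permitted; onsets may contain at most 2 consonants).
Inserting the epenthetic vowel yields /θ/ → /θi/, /p/ → /pi/, /ʃ/ → /ʃi/.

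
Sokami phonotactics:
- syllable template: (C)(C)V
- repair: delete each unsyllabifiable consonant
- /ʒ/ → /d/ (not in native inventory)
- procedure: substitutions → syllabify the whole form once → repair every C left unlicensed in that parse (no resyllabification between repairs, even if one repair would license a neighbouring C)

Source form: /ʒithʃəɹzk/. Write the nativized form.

Substitution: /ʒ/ → /d/, giving /dithʃəɹzk/.
The consonants /t/, /ɹ/, /z/, /k/ cannot be parsed into a legal (C)(C)V syllable (no codas are permitted; onsets may contain at most 2 consonants).
Each unlicensed consonant is deleted: /t/, /ɹ/, /z/, /k/.

dihʃə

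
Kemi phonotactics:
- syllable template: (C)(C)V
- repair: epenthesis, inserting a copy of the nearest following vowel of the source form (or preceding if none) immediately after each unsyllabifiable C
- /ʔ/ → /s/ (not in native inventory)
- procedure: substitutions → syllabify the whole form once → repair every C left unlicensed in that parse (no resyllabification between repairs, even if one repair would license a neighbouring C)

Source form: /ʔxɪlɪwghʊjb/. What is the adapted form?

Substitution: /ʔ/ → /s/, giving /sxɪlɪwghʊjb/.
Syllabifying with onset maximization leaves /w/, /j/, /b/ stranded (no codas are permitted; onsets may contain at most 2 consonants).
Each unlicensed consonant becomes the onset of a new syllable: /w/ → /wʊ/, /j/ → /jʊ/, /b/ → /bʊ/.

sxɪlɪwʊghʊjʊbʊ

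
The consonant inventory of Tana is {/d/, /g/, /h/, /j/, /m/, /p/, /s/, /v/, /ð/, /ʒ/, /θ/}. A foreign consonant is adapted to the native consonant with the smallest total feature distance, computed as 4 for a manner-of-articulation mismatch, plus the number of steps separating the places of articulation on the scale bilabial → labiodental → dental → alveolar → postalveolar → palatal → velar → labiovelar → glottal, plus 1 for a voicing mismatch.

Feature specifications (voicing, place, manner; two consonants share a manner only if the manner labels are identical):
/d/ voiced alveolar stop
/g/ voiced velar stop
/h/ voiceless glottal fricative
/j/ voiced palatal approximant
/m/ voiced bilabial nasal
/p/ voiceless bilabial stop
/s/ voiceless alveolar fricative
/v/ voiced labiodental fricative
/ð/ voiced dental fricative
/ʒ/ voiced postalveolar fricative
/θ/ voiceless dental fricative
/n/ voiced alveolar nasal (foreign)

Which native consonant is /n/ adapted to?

m

/m/ is closest: same manner (nasal), place distance 3 (alveolar→bilabial), same voicing; total 3. Next closest is /d/ at distance 4.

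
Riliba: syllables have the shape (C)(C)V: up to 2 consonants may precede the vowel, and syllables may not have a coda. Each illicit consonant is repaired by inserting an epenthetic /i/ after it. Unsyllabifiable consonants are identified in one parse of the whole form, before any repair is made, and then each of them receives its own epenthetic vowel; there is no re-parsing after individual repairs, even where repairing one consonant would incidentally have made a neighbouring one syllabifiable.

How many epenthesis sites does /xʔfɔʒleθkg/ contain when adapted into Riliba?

4

The unsyllabifiable consonants are /x/, /θ/, /k/, /g/; each receives one epenthetic vowel.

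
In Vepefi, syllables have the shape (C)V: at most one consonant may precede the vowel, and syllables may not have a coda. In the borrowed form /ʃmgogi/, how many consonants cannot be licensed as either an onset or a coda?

The consonants /ʃ/, /m/ cannot be parsed into a legal (C)V syllable (no codas are permitted; onsets are limited to one consonant).

2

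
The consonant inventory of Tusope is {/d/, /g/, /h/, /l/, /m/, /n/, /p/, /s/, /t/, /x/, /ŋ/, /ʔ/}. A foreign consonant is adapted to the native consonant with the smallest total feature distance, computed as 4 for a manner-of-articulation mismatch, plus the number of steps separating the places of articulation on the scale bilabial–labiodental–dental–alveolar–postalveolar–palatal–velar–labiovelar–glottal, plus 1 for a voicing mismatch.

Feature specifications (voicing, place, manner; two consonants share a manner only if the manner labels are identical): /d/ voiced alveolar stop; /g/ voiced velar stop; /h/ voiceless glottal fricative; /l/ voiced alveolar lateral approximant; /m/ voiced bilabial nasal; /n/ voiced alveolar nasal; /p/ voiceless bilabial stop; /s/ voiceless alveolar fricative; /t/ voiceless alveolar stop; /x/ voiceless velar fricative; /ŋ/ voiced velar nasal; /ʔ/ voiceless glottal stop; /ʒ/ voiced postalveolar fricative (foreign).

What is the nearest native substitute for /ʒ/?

/s/ is closest: same manner (fricative), place distance 1 (postalveolar→alveolar), voicing differs (+1); total 2. Next closest is /x/ at distance 3.

s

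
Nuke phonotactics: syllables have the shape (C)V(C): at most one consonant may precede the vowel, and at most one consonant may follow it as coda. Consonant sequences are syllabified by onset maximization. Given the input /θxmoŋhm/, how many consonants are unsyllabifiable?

Syllabifying with onset maximization leaves /θ/, /x/, /h/, /m/ stranded (at most one coda consonant is licensed; onsets are limited to one consonant).

4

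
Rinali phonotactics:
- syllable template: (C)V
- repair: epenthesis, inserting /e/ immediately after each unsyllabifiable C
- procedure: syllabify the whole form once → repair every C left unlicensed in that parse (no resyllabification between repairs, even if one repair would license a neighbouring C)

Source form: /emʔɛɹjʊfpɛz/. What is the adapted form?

emeʔɛɹejʊfepɛze

Under (C)V, the unsyllabifiable consonants are /m/, /ɹ/, /f/, /z/ (no codas are permitted; onsets are limited to one consonant).
Epenthesis after each stranded consonant: /m/ → /me/, /ɹ/ → /ɹe/, /f/ → /fe/, /z/ → /ze/.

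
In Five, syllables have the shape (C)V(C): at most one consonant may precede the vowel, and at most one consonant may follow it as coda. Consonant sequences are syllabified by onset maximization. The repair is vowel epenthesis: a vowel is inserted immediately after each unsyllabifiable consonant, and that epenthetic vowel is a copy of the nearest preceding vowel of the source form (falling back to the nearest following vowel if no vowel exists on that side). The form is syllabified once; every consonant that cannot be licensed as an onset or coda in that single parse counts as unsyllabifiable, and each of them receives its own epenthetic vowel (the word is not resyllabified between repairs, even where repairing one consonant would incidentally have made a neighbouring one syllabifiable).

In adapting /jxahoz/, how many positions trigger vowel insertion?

The unsyllabifiable consonants are /j/; each receives one epenthetic vowel.

1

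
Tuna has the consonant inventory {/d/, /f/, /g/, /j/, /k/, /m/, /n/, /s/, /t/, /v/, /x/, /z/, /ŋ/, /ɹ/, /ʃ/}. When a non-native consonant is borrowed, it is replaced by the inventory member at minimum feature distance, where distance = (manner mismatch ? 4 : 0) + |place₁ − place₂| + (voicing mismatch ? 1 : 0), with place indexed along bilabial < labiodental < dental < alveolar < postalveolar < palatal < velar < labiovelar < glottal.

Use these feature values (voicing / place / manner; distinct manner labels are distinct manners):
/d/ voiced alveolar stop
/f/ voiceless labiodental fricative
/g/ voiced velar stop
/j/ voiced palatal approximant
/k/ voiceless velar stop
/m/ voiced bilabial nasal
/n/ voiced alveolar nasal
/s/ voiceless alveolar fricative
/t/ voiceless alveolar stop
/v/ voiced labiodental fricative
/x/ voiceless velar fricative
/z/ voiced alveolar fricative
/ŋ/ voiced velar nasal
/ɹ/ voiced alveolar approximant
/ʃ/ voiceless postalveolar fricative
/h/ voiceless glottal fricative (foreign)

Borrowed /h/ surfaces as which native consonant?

/x/ is closest: same manner (fricative), place distance 2 (glottal→velar), same voicing; total 2. Next closest is /ʃ/ at distance 4.

x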